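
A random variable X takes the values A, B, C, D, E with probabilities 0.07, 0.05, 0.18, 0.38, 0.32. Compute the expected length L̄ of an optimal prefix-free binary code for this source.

Repeatedly combine the two least-probable nodes; the expected code length is the sum of the merged weights.
merge 1/20 + 7/100 → 3/25
merge 3/25 + 9/50 → 3/10
merge 3/10 + 8/25 → 31/50
merge 19/50 + 31/50 → 1
L = 3/25 + 3/10 + 31/50 + 1 = 51/25 = 2.04 bits/symbol.

2.04 bits/symbol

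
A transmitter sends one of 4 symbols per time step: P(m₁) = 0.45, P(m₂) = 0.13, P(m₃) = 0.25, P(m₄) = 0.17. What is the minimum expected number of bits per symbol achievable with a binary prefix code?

Repeatedly combine the two least-probable nodes; the expected code length is the sum of the merged weights.
merge 13/100 + 17/100 → 3/10
merge 1/4 + 3/10 → 11/20
merge 9/20 + 11/20 → 1
L = 3/10 + 11/20 + 1 = 37/20 = 1.85 bits/symbol.

1.85 bits/symbol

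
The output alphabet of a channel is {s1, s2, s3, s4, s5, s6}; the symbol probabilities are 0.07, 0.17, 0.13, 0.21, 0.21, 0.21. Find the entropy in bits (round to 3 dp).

H = −Σ pᵢ log₂ pᵢ.
−0.07·log₂(0.07) = 0.2686
−0.17·log₂(0.17) = 0.4346
−0.13·log₂(0.13) = 0.3826
−0.21·log₂(0.21) = 0.4728
−0.21·log₂(0.21) = 0.4728
−0.21·log₂(0.21) = 0.4728
Sum ≈ 2.5043 → 2.504 bits.

2.504 bits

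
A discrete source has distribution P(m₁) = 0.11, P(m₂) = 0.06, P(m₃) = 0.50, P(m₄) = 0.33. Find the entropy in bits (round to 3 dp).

H = −Σ pᵢ log₂ pᵢ.
−0.11·log₂(0.11) = 0.3503
−0.06·log₂(0.06) = 0.2435
−0.50·log₂(0.50) = 0.5000
−0.33·log₂(0.33) = 0.5278
Sum ≈ 1.6216 → 1.622 bits.

1.622 bits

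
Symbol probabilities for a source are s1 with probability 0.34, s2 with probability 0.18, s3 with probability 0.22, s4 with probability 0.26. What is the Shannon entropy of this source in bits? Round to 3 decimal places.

H = −Σ pᵢ log₂ pᵢ.
−0.34·log₂(0.34) = 0.5292
−0.18·log₂(0.18) = 0.4453
−0.22·log₂(0.22) = 0.4806
−0.26·log₂(0.26) = 0.5053
Sum ≈ 1.9603 → 1.960 bits.

1.960 bits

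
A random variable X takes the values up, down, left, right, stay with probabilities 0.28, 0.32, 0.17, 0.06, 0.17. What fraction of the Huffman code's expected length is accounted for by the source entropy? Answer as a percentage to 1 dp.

Entropy H = −Σ p log₂ p ≈ 2.1530 bits.
Huffman merges: 3/50+17/100→23/100; 17/100+23/100→2/5; 7/25+8/25→3/5; 2/5+3/5→1. L = 223/100 ≈ 2.2300.
Efficiency = H/L = 2.1530/2.2300 = 96.5%.

96.5%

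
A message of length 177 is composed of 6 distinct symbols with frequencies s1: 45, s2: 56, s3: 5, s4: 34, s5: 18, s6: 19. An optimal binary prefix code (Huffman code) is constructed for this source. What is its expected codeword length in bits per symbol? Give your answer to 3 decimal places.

2.367 bits/symbol

Probabilities are the counts divided by 177.
Repeatedly combine the two least-probable nodes; the expected code length is the sum of the merged weights.
merge 5/177 + 6/59 → 23/177
merge 19/177 + 23/177 → 14/59
merge 34/177 + 14/59 → 76/177
merge 15/59 + 56/177 → 101/177
merge 76/177 + 101/177 → 1
L = 23/177 + 14/59 + 76/177 + 101/177 + 1 = 419/177 ≈ 2.367 bits/symbol.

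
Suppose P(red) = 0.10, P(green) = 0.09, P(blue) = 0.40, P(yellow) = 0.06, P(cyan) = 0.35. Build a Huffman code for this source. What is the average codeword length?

Repeatedly combine the two least-probable nodes; the expected code length is the sum of the merged weights.
merge 3/50 + 9/100 → 3/20
merge 1/10 + 3/20 → 1/4
merge 1/4 + 7/20 → 3/5
merge 2/5 + 3/5 → 1
L = 3/20 + 1/4 + 3/5 + 1 = 2 bits/symbol.

2 bits/symbol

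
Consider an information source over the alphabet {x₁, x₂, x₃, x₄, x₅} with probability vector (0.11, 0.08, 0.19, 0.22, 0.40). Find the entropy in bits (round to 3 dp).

H = −Σ pᵢ log₂ pᵢ.
−0.11·log₂(0.11) = 0.3503
−0.08·log₂(0.08) = 0.2915
−0.19·log₂(0.19) = 0.4552
−0.22·log₂(0.22) = 0.4806
−0.40·log₂(0.40) = 0.5288
Sum ≈ 2.1064 → 2.106 bits.

2.106 bits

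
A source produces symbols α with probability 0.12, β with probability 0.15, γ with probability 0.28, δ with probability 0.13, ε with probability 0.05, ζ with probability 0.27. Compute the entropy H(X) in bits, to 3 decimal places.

H = −Σ pᵢ log₂ pᵢ.
−0.12·log₂(0.12) = 0.3671
−0.15·log₂(0.15) = 0.4105
−0.28·log₂(0.28) = 0.5142
−0.13·log₂(0.13) = 0.3826
−0.05·log₂(0.05) = 0.2161
−0.27·log₂(0.27) = 0.5100
Sum ≈ 2.4006 → 2.401 bits.

2.401 bits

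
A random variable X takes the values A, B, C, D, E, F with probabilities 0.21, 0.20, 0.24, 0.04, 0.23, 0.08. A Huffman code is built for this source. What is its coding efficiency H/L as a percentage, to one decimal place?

98.2%

Entropy H = −Σ p log₂ p ≈ 2.3963 bits.
Huffman merges: 1/25+2/25→3/25; 3/25+1/5→8/25; 21/100+23/100→11/25; 6/25+8/25→14/25; 11/25+14/25→1. L = 61/25 ≈ 2.4400.
Efficiency = H/L = 2.3963/2.4400 = 98.2%.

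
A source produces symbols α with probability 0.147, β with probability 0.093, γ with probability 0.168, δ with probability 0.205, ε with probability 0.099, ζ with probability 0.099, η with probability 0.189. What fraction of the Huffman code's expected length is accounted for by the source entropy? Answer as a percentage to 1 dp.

Entropy H = −Σ p log₂ p ≈ 2.7412 bits.
Huffman merges: 93/1000+99/1000→24/125; 99/1000+147/1000→123/500; 21/125+189/1000→357/1000; 24/125+41/200→397/1000; 123/500+357/1000→603/1000; 397/1000+603/1000→1. L = 559/200 ≈ 2.7950.
Efficiency = H/L = 2.7412/2.7950 = 98.1%.

98.1%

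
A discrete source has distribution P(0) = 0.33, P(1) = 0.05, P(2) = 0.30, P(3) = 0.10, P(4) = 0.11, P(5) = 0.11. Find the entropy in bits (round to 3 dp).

H = −Σ pᵢ log₂ pᵢ.
−0.33·log₂(0.33) = 0.5278
−0.05·log₂(0.05) = 0.2161
−0.30·log₂(0.30) = 0.5211
−0.10·log₂(0.10) = 0.3322
−0.11·log₂(0.11) = 0.3503
−0.11·log₂(0.11) = 0.3503
Sum ≈ 2.2978 → 2.298 bits.

2.298 bits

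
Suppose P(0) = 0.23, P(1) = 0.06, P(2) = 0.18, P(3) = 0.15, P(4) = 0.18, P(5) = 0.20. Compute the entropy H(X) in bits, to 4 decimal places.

2.4967 bits

H = −Σ pᵢ log₂ pᵢ.
−0.23·log₂(0.23) = 0.4877
−0.06·log₂(0.06) = 0.2435
−0.18·log₂(0.18) = 0.4453
−0.15·log₂(0.15) = 0.4105
−0.18·log₂(0.18) = 0.4453
−0.20·log₂(0.20) = 0.4644
Sum ≈ 2.4967 → 2.4967 bits.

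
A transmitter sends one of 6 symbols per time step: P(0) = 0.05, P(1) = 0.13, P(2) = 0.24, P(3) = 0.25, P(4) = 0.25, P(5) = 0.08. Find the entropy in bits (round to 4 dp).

H = −Σ pᵢ log₂ pᵢ.
−0.05·log₂(0.05) = 0.2161
−0.13·log₂(0.13) = 0.3826
−0.24·log₂(0.24) = 0.4941
−0.25·log₂(0.25) = 0.5000
−0.25·log₂(0.25) = 0.5000
−0.08·log₂(0.08) = 0.2915
Sum ≈ 2.3844 → 2.3844 bits.

2.3844 bits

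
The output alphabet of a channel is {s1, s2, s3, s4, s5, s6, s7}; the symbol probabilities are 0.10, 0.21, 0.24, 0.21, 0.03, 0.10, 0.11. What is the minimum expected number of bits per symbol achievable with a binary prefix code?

2.68 bits/symbol

Repeatedly combine the two least-probable nodes; the expected code length is the sum of the merged weights.
merge 3/100 + 1/10 → 13/100
merge 1/10 + 11/100 → 21/100
merge 13/100 + 21/100 → 17/50
merge 21/100 + 21/100 → 21/50
merge 6/25 + 17/50 → 29/50
merge 21/50 + 29/50 → 1
L = 13/100 + 21/100 + 17/50 + 21/50 + 29/50 + 1 = 67/25 = 2.68 bits/symbol.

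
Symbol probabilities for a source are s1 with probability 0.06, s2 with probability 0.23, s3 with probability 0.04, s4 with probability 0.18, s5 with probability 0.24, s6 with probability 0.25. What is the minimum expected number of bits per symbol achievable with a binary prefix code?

2.38 bits/symbol

Repeatedly combine the two least-probable nodes; the expected code length is the sum of the merged weights.
merge 1/25 + 3/50 → 1/10
merge 1/10 + 9/50 → 7/25
merge 23/100 + 6/25 → 47/100
merge 1/4 + 7/25 → 53/100
merge 47/100 + 53/100 → 1
L = 1/10 + 7/25 + 47/100 + 53/100 + 1 = 119/50 = 2.38 bits/symbol.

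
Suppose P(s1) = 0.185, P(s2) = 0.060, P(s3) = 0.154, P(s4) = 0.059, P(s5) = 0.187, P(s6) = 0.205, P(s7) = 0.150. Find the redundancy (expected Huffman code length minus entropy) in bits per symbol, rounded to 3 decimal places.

Entropy H = −Σ p log₂ p ≈ 2.6820 bits.
Huffman merges: 59/1000+3/50→119/1000; 119/1000+3/20→269/1000; 77/500+37/200→339/1000; 187/1000+41/200→49/125; 269/1000+339/1000→76/125; 49/125+76/125→1. L = 2727/1000 ≈ 2.7270.
L − H = 2.7270 − 2.6820 = 0.045 bits.

0.045 bits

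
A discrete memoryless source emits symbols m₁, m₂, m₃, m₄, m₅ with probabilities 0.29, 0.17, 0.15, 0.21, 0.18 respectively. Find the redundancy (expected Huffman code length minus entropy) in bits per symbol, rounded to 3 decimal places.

Entropy H = −Σ p log₂ p ≈ 2.2812 bits.
Huffman merges: 3/20+17/100→8/25; 9/50+21/100→39/100; 29/100+8/25→61/100; 39/100+61/100→1. L = 58/25 ≈ 2.3200.
L − H = 2.3200 − 2.2812 = 0.039 bits.

0.039 bits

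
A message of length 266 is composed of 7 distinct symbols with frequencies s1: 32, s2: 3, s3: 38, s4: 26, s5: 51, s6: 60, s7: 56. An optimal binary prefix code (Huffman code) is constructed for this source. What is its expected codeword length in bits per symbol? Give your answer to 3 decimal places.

2.673 bits/symbol

Probabilities are the counts divided by 266.
Repeatedly combine the two least-probable nodes; the expected code length is the sum of the merged weights.
merge 3/266 + 13/133 → 29/266
merge 29/266 + 16/133 → 61/266
merge 1/7 + 51/266 → 89/266
merge 4/19 + 30/133 → 58/133
merge 61/266 + 89/266 → 75/133
merge 58/133 + 75/133 → 1
L = 29/266 + 61/266 + 89/266 + 58/133 + 75/133 + 1 = 711/266 ≈ 2.673 bits/symbol.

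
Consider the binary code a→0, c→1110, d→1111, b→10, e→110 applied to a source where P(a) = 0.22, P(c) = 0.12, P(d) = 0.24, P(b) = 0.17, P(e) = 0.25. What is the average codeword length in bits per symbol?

2.75 bits/symbol

L̄ = Σ pᵢ·ℓᵢ = 0.22·1 + 0.12·4 + 0.24·4 + 0.17·2 + 0.25·3 = 2.75 bits/symbol.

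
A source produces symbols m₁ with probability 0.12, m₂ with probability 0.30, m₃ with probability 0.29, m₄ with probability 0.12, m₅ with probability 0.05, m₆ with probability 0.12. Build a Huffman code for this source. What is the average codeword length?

2.41 bits/symbol

Repeatedly combine the two least-probable nodes; the expected code length is the sum of the merged weights.
merge 1/20 + 3/25 → 17/100
merge 3/25 + 3/25 → 6/25
merge 17/100 + 6/25 → 41/100
merge 29/100 + 3/10 → 59/100
merge 41/100 + 59/100 → 1
L = 17/100 + 6/25 + 41/100 + 59/100 + 1 = 241/100 = 2.41 bits/symbol.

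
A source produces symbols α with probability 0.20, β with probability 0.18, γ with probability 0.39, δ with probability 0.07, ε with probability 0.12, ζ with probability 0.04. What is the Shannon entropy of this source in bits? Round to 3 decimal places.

H = −Σ pᵢ log₂ pᵢ.
−0.20·log₂(0.20) = 0.4644
−0.18·log₂(0.18) = 0.4453
−0.39·log₂(0.39) = 0.5298
−0.07·log₂(0.07) = 0.2686
−0.12·log₂(0.12) = 0.3671
−0.04·log₂(0.04) = 0.1858
Sum ≈ 2.2609 → 2.261 bits.

2.261 bits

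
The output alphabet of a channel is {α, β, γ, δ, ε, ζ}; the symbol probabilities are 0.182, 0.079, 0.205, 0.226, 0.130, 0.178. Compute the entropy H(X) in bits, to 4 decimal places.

H = −Σ pᵢ log₂ pᵢ.
−0.182·log₂(0.182) = 0.4474
−0.079·log₂(0.079) = 0.2893
−0.205·log₂(0.205) = 0.4687
−0.226·log₂(0.226) = 0.4849
−0.130·log₂(0.130) = 0.3826
−0.178·log₂(0.178) = 0.4432
Sum ≈ 2.5161 → 2.5161 bits.

2.5161 bits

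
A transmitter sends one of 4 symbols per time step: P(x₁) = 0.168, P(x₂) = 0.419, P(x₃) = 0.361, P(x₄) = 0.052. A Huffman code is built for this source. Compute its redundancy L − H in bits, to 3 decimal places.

0.090 bits

Entropy H = −Σ p log₂ p ≈ 1.7106 bits.
Huffman merges: 13/250+21/125→11/50; 11/50+361/1000→581/1000; 419/1000+581/1000→1. L = 1801/1000 ≈ 1.8010.
L − H = 1.8010 − 1.7106 = 0.090 bits.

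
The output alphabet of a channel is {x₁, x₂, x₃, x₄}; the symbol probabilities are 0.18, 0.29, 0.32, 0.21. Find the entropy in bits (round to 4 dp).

1.9621 bits

H = −Σ pᵢ log₂ pᵢ.
−0.18·log₂(0.18) = 0.4453
−0.29·log₂(0.29) = 0.5179
−0.32·log₂(0.32) = 0.5260
−0.21·log₂(0.21) = 0.4728
Sum ≈ 1.9621 → 1.9621 bits.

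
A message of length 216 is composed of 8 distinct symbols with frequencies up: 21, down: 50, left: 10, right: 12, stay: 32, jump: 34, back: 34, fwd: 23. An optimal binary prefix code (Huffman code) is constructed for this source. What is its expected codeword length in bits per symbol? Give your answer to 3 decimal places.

Probabilities are the counts divided by 216.
Repeatedly combine the two least-probable nodes; the expected code length is the sum of the merged weights.
merge 5/108 + 1/18 → 11/108
merge 7/72 + 11/108 → 43/216
merge 23/216 + 4/27 → 55/216
merge 17/108 + 17/108 → 17/54
merge 43/216 + 25/108 → 31/72
merge 55/216 + 17/54 → 41/72
merge 31/72 + 41/72 → 1
L = 11/108 + 43/216 + 55/216 + 17/54 + 31/72 + 41/72 + 1 = 155/54 ≈ 2.870 bits/symbol.

2.870 bits/symbol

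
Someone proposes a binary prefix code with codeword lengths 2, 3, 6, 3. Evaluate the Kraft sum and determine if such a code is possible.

0.515625; yes

With common denominator 2^6 = 64: Σ 2^(−ℓᵢ) = 16/64 + 8/64 + 1/64 + 8/64 = 33/64 = 0.515625.
Kraft's inequality requires Σ ≤ 1; here Σ = 0.515625 ≤ 1, so such a prefix code exists.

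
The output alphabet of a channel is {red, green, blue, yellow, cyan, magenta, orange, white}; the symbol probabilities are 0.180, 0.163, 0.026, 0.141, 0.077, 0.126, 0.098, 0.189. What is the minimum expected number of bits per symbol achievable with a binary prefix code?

Repeatedly combine the two least-probable nodes; the expected code length is the sum of the merged weights.
merge 13/500 + 77/1000 → 103/1000
merge 49/500 + 103/1000 → 201/1000
merge 63/500 + 141/1000 → 267/1000
merge 163/1000 + 9/50 → 343/1000
merge 189/1000 + 201/1000 → 39/100
merge 267/1000 + 343/1000 → 61/100
merge 39/100 + 61/100 → 1
L = 103/1000 + 201/1000 + 267/1000 + 343/1000 + 39/100 + 61/100 + 1 = 1457/500 = 2.914 bits/symbol.

2.914 bits/symbol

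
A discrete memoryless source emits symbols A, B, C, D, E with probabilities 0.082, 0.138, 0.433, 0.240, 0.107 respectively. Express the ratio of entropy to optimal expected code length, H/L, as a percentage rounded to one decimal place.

Entropy H = −Σ p log₂ p ≈ 2.0522 bits.
Huffman merges: 41/500+107/1000→189/1000; 69/500+189/1000→327/1000; 6/25+327/1000→567/1000; 433/1000+567/1000→1. L = 2083/1000 ≈ 2.0830.
Efficiency = H/L = 2.0522/2.0830 = 98.5%.

98.5%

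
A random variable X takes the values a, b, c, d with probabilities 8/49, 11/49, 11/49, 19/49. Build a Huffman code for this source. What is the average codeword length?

Repeatedly combine the two least-probable nodes; the expected code length is the sum of the merged weights.
merge 8/49 + 11/49 → 19/49
merge 11/49 + 19/49 → 30/49
merge 19/49 + 30/49 → 1
L = 19/49 + 30/49 + 1 = 2 bits/symbol.

2 bits/symbol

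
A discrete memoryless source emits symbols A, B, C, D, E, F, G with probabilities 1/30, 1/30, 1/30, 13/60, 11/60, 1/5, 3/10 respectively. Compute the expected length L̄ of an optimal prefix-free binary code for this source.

2.45 bits/symbol

Repeatedly combine the two least-probable nodes; the expected code length is the sum of the merged weights.
merge 1/30 + 1/30 → 1/15
merge 1/30 + 1/15 → 1/10
merge 1/10 + 11/60 → 17/60
merge 1/5 + 13/60 → 5/12
merge 17/60 + 3/10 → 7/12
merge 5/12 + 7/12 → 1
L = 1/15 + 1/10 + 17/60 + 5/12 + 7/12 + 1 = 49/20 = 2.45 bits/symbol.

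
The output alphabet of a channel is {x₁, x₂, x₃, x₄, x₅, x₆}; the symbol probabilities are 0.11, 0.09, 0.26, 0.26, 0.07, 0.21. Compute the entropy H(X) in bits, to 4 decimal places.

2.4149 bits

H = −Σ pᵢ log₂ pᵢ.
−0.11·log₂(0.11) = 0.3503
−0.09·log₂(0.09) = 0.3127
−0.26·log₂(0.26) = 0.5053
−0.26·log₂(0.26) = 0.5053
−0.07·log₂(0.07) = 0.2686
−0.21·log₂(0.21) = 0.4728
Sum ≈ 2.4149 → 2.4149 bits.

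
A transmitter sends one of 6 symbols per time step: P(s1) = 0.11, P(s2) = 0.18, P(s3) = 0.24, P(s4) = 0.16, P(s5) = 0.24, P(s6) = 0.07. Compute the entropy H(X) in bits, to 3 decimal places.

H = −Σ pᵢ log₂ pᵢ.
−0.11·log₂(0.11) = 0.3503
−0.18·log₂(0.18) = 0.4453
−0.24·log₂(0.24) = 0.4941
−0.16·log₂(0.16) = 0.4230
−0.24·log₂(0.24) = 0.4941
−0.07·log₂(0.07) = 0.2686
Sum ≈ 2.4754 → 2.475 bits.

2.475 bits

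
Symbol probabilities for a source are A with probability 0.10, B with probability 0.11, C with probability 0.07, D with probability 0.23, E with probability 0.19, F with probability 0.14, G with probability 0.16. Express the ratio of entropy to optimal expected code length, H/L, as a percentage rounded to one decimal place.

Entropy H = −Σ p log₂ p ≈ 2.7141 bits.
Huffman merges: 7/100+1/10→17/100; 11/100+7/50→1/4; 4/25+17/100→33/100; 19/100+23/100→21/50; 1/4+33/100→29/50; 21/50+29/50→1. L = 11/4 ≈ 2.7500.
Efficiency = H/L = 2.7141/2.7500 = 98.7%.

98.7%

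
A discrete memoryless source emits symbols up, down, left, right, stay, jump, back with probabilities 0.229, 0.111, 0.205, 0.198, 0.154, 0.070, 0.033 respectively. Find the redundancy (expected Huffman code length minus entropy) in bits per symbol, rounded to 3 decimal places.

Entropy H = −Σ p log₂ p ≈ 2.6169 bits.
Huffman merges: 33/1000+7/100→103/1000; 103/1000+111/1000→107/500; 77/500+99/500→44/125; 41/200+107/500→419/1000; 229/1000+44/125→581/1000; 419/1000+581/1000→1. L = 2669/1000 ≈ 2.6690.
L − H = 2.6690 − 2.6169 = 0.052 bits.

0.052 bits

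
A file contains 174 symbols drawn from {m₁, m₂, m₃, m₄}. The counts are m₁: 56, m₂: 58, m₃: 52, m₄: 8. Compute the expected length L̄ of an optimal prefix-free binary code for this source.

2 bits/symbol

Probabilities are the counts divided by 174.
Repeatedly combine the two least-probable nodes; the expected code length is the sum of the merged weights.
merge 4/87 + 26/87 → 10/29
merge 28/87 + 1/3 → 19/29
merge 10/29 + 19/29 → 1
L = 10/29 + 19/29 + 1 = 2 bits/symbol.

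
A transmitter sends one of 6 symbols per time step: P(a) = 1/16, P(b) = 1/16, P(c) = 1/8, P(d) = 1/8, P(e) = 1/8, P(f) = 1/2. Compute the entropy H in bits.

Each probability is a power of 1/2, so log₂(1/p) is an integer.
H = Σ p·log₂(1/p) = 1/16·4 + 1/16·4 + 1/8·3 + 1/8·3 + 1/8·3 + 1/2·1 = 2.125 bits.

2.125 bits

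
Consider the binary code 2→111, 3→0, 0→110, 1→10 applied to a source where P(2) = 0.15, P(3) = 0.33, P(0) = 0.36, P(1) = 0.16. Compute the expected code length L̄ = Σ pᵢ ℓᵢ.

L̄ = Σ pᵢ·ℓᵢ = 0.15·3 + 0.33·1 + 0.36·3 + 0.16·2 = 2.18 bits/symbol.

2.18 bits/symbol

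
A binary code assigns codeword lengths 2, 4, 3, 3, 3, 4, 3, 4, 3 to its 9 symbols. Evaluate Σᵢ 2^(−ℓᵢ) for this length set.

1.0625

With common denominator 2^4 = 16: Σ 2^(−ℓᵢ) = 4/16 + 1/16 + 2/16 + 2/16 + 2/16 + 1/16 + 2/16 + 1/16 + 2/16 = 17/16 = 1.0625.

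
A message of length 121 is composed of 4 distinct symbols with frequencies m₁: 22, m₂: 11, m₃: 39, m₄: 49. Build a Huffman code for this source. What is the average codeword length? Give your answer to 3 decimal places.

1.868 bits/symbol

Probabilities are the counts divided by 121.
Repeatedly combine the two least-probable nodes; the expected code length is the sum of the merged weights.
merge 1/11 + 2/11 → 3/11
merge 3/11 + 39/121 → 72/121
merge 49/121 + 72/121 → 1
L = 3/11 + 72/121 + 1 = 226/121 ≈ 1.868 bits/symbol.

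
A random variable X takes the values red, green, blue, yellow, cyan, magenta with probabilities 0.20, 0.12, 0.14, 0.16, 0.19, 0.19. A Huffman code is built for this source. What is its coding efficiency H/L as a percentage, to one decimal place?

98.2%

Entropy H = −Σ p log₂ p ≈ 2.5620 bits.
Huffman merges: 3/25+7/50→13/50; 4/25+19/100→7/20; 19/100+1/5→39/100; 13/50+7/20→61/100; 39/100+61/100→1. L = 261/100 ≈ 2.6100.
Efficiency = H/L = 2.5620/2.6100 = 98.2%.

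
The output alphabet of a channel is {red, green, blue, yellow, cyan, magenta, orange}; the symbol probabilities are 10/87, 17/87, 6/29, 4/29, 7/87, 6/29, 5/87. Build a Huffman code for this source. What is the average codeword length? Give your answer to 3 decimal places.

Repeatedly combine the two least-probable nodes; the expected code length is the sum of the merged weights.
merge 5/87 + 7/87 → 4/29
merge 10/87 + 4/29 → 22/87
merge 4/29 + 17/87 → 1/3
merge 6/29 + 6/29 → 12/29
merge 22/87 + 1/3 → 17/29
merge 12/29 + 17/29 → 1
L = 4/29 + 22/87 + 1/3 + 12/29 + 17/29 + 1 = 79/29 ≈ 2.724 bits/symbol.

2.724 bits/symbol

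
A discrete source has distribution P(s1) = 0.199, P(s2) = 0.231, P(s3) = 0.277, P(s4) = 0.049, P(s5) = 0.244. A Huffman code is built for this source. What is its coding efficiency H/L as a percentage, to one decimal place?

96.7%

Entropy H = −Σ p log₂ p ≈ 2.1746 bits.
Huffman merges: 49/1000+199/1000→31/125; 231/1000+61/250→19/40; 31/125+277/1000→21/40; 19/40+21/40→1. L = 281/125 ≈ 2.2480.
Efficiency = H/L = 2.1746/2.2480 = 96.7%.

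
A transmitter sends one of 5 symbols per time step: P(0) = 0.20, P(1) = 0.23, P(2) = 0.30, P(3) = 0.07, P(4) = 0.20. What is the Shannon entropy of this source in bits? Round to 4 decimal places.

2.2061 bits

H = −Σ pᵢ log₂ pᵢ.
−0.20·log₂(0.20) = 0.4644
−0.23·log₂(0.23) = 0.4877
−0.30·log₂(0.30) = 0.5211
−0.07·log₂(0.07) = 0.2686
−0.20·log₂(0.20) = 0.4644
Sum ≈ 2.2061 → 2.2061 bits.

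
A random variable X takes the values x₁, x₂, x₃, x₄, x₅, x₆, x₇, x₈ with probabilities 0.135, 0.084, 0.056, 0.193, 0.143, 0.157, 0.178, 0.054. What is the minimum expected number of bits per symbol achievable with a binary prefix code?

Repeatedly combine the two least-probable nodes; the expected code length is the sum of the merged weights.
merge 27/500 + 7/125 → 11/100
merge 21/250 + 11/100 → 97/500
merge 27/200 + 143/1000 → 139/500
merge 157/1000 + 89/500 → 67/200
merge 193/1000 + 97/500 → 387/1000
merge 139/500 + 67/200 → 613/1000
merge 387/1000 + 613/1000 → 1
L = 11/100 + 97/500 + 139/500 + 67/200 + 387/1000 + 613/1000 + 1 = 2917/1000 = 2.917 bits/symbol.

2.917 bits/symbol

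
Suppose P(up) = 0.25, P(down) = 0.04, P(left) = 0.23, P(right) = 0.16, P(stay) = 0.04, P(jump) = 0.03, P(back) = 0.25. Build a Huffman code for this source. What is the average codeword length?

2.45 bits/symbol

Repeatedly combine the two least-probable nodes; the expected code length is the sum of the merged weights.
merge 3/100 + 1/25 → 7/100
merge 1/25 + 7/100 → 11/100
merge 11/100 + 4/25 → 27/100
merge 23/100 + 1/4 → 12/25
merge 1/4 + 27/100 → 13/25
merge 12/25 + 13/25 → 1
L = 7/100 + 11/100 + 27/100 + 12/25 + 13/25 + 1 = 49/20 = 2.45 bits/symbol.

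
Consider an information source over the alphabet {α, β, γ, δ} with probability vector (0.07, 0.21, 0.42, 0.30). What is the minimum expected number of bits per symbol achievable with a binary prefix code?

1.86 bits/symbol

Repeatedly combine the two least-probable nodes; the expected code length is the sum of the merged weights.
merge 7/100 + 21/100 → 7/25
merge 7/25 + 3/10 → 29/50
merge 21/50 + 29/50 → 1
L = 7/25 + 29/50 + 1 = 93/50 = 1.86 bits/symbol.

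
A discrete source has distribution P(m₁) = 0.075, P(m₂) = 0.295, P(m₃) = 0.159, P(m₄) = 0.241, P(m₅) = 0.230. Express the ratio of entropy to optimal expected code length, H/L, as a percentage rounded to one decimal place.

Entropy H = −Σ p log₂ p ≈ 2.2041 bits.
Huffman merges: 3/40+159/1000→117/500; 23/100+117/500→58/125; 241/1000+59/200→67/125; 58/125+67/125→1. L = 1117/500 ≈ 2.2340.
Efficiency = H/L = 2.2041/2.2340 = 98.7%.

98.7%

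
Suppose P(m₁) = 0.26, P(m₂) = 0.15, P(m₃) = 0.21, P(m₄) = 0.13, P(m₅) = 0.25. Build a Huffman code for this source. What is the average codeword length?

Repeatedly combine the two least-probable nodes; the expected code length is the sum of the merged weights.
merge 13/100 + 3/20 → 7/25
merge 21/100 + 1/4 → 23/50
merge 13/50 + 7/25 → 27/50
merge 23/50 + 27/50 → 1
L = 7/25 + 23/50 + 27/50 + 1 = 57/25 = 2.28 bits/symbol.

2.28 bits/symbol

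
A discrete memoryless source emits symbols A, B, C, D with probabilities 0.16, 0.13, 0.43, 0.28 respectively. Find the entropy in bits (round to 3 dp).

1.843 bits

H = −Σ pᵢ log₂ pᵢ.
−0.16·log₂(0.16) = 0.4230
−0.13·log₂(0.13) = 0.3826
−0.43·log₂(0.43) = 0.5236
−0.28·log₂(0.28) = 0.5142
Sum ≈ 1.8434 → 1.843 bits.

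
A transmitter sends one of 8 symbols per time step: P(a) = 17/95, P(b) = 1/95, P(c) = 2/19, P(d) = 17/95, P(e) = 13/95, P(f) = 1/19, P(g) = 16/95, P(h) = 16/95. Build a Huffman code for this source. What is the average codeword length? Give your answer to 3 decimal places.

2.874 bits/symbol

Repeatedly combine the two least-probable nodes; the expected code length is the sum of the merged weights.
merge 1/95 + 1/19 → 6/95
merge 6/95 + 2/19 → 16/95
merge 13/95 + 16/95 → 29/95
merge 16/95 + 16/95 → 32/95
merge 17/95 + 17/95 → 34/95
merge 29/95 + 32/95 → 61/95
merge 34/95 + 61/95 → 1
L = 6/95 + 16/95 + 29/95 + 32/95 + 34/95 + 61/95 + 1 = 273/95 ≈ 2.874 bits/symbol.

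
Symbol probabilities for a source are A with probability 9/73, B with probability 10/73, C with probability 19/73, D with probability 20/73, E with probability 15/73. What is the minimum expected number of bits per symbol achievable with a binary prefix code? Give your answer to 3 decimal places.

Repeatedly combine the two least-probable nodes; the expected code length is the sum of the merged weights.
merge 9/73 + 10/73 → 19/73
merge 15/73 + 19/73 → 34/73
merge 19/73 + 20/73 → 39/73
merge 34/73 + 39/73 → 1
L = 19/73 + 34/73 + 39/73 + 1 = 165/73 ≈ 2.260 bits/symbol.

2.260 bits/symbol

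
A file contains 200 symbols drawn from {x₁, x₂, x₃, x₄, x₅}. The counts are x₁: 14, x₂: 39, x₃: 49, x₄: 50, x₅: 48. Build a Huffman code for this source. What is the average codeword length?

Probabilities are the counts divided by 200.
Repeatedly combine the two least-probable nodes; the expected code length is the sum of the merged weights.
merge 7/100 + 39/200 → 53/200
merge 6/25 + 49/200 → 97/200
merge 1/4 + 53/200 → 103/200
merge 97/200 + 103/200 → 1
L = 53/200 + 97/200 + 103/200 + 1 = 453/200 = 2.265 bits/symbol.

2.265 bits/symbol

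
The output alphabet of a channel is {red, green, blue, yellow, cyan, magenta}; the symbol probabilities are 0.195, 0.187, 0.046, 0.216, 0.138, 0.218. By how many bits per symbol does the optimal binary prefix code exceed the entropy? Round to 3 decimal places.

0.087 bits

Entropy H = −Σ p log₂ p ≈ 2.4675 bits.
Huffman merges: 23/500+69/500→23/125; 23/125+187/1000→371/1000; 39/200+27/125→411/1000; 109/500+371/1000→589/1000; 411/1000+589/1000→1. L = 511/200 ≈ 2.5550.
L − H = 2.5550 − 2.4675 = 0.087 bits.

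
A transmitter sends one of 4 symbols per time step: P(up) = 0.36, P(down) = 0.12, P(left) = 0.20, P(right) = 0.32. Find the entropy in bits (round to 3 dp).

1.888 bits

H = −Σ pᵢ log₂ pᵢ.
−0.36·log₂(0.36) = 0.5306
−0.12·log₂(0.12) = 0.3671
−0.20·log₂(0.20) = 0.4644
−0.32·log₂(0.32) = 0.5260
Sum ≈ 1.8881 → 1.888 bits.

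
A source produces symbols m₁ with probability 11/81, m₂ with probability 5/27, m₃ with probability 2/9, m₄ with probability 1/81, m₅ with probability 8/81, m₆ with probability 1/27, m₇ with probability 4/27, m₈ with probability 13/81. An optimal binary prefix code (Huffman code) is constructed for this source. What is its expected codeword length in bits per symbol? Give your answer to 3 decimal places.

Repeatedly combine the two least-probable nodes; the expected code length is the sum of the merged weights.
merge 1/81 + 1/27 → 4/81
merge 4/81 + 8/81 → 4/27
merge 11/81 + 4/27 → 23/81
merge 4/27 + 13/81 → 25/81
merge 5/27 + 2/9 → 11/27
merge 23/81 + 25/81 → 16/27
merge 11/27 + 16/27 → 1
L = 4/81 + 4/27 + 23/81 + 25/81 + 11/27 + 16/27 + 1 = 226/81 ≈ 2.790 bits/symbol.

2.790 bits/symbol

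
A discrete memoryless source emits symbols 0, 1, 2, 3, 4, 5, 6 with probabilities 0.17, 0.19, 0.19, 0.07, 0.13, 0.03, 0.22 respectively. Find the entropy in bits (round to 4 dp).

H = −Σ pᵢ log₂ pᵢ.
−0.17·log₂(0.17) = 0.4346
−0.19·log₂(0.19) = 0.4552
−0.19·log₂(0.19) = 0.4552
−0.07·log₂(0.07) = 0.2686
−0.13·log₂(0.13) = 0.3826
−0.03·log₂(0.03) = 0.1518
−0.22·log₂(0.22) = 0.4806
Sum ≈ 2.6286 → 2.6286 bits.

2.6286 bits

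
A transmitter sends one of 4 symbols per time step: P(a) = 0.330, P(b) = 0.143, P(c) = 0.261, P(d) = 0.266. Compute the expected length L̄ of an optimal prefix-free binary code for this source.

2 bits/symbol

Repeatedly combine the two least-probable nodes; the expected code length is the sum of the merged weights.
merge 143/1000 + 261/1000 → 101/250
merge 133/500 + 33/100 → 149/250
merge 101/250 + 149/250 → 1
L = 101/250 + 149/250 + 1 = 2 bits/symbol.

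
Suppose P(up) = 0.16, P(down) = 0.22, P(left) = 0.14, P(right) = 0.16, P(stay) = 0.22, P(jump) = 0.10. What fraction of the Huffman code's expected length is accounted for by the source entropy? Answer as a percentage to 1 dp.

99.1%

Entropy H = −Σ p log₂ p ≈ 2.5365 bits.
Huffman merges: 1/10+7/50→6/25; 4/25+4/25→8/25; 11/50+11/50→11/25; 6/25+8/25→14/25; 11/25+14/25→1. L = 64/25 ≈ 2.5600.
Efficiency = H/L = 2.5365/2.5600 = 99.1%.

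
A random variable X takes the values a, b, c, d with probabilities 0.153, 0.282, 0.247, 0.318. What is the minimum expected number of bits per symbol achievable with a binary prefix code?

Repeatedly combine the two least-probable nodes; the expected code length is the sum of the merged weights.
merge 153/1000 + 247/1000 → 2/5
merge 141/500 + 159/500 → 3/5
merge 2/5 + 3/5 → 1
L = 2/5 + 3/5 + 1 = 2 bits/symbol.

2 bits/symbol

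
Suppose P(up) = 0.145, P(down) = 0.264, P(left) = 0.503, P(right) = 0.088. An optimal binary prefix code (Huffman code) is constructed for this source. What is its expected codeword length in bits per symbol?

Repeatedly combine the two least-probable nodes; the expected code length is the sum of the merged weights.
merge 11/125 + 29/200 → 233/1000
merge 233/1000 + 33/125 → 497/1000
merge 497/1000 + 503/1000 → 1
L = 233/1000 + 497/1000 + 1 = 173/100 = 1.73 bits/symbol.

1.73 bits/symbol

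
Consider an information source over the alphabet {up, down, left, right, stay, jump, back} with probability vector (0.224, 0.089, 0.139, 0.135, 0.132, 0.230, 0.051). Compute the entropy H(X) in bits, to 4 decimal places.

2.6721 bits

H = −Σ pᵢ log₂ pᵢ.
−0.224·log₂(0.224) = 0.4835
−0.089·log₂(0.089) = 0.3106
−0.139·log₂(0.139) = 0.3957
−0.135·log₂(0.135) = 0.3900
−0.132·log₂(0.132) = 0.3856
−0.230·log₂(0.230) = 0.4877
−0.051·log₂(0.051) = 0.2190
Sum ≈ 2.6721 → 2.6721 bits.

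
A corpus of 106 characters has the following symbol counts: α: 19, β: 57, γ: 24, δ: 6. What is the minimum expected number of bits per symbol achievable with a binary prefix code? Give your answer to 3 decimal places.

1.698 bits/symbol

Probabilities are the counts divided by 106.
Repeatedly combine the two least-probable nodes; the expected code length is the sum of the merged weights.
merge 3/53 + 19/106 → 25/106
merge 12/53 + 25/106 → 49/106
merge 49/106 + 57/106 → 1
L = 25/106 + 49/106 + 1 = 90/53 ≈ 1.698 bits/symbol.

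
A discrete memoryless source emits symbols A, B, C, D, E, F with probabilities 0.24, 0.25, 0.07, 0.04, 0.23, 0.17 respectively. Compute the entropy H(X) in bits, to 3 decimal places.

H = −Σ pᵢ log₂ pᵢ.
−0.24·log₂(0.24) = 0.4941
−0.25·log₂(0.25) = 0.5000
−0.07·log₂(0.07) = 0.2686
−0.04·log₂(0.04) = 0.1858
−0.23·log₂(0.23) = 0.4877
−0.17·log₂(0.17) = 0.4346
Sum ≈ 2.3707 → 2.371 bits.

2.371 bits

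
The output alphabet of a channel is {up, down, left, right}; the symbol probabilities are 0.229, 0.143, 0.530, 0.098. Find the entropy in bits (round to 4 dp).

1.7021 bits

H = −Σ pᵢ log₂ pᵢ.
−0.229·log₂(0.229) = 0.4870
−0.143·log₂(0.143) = 0.4012
−0.530·log₂(0.530) = 0.4854
−0.098·log₂(0.098) = 0.3284
Sum ≈ 1.7021 → 1.7021 bits.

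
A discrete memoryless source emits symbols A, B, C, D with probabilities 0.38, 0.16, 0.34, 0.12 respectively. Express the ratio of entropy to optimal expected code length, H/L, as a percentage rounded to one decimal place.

97.4%

Entropy H = −Σ p log₂ p ≈ 1.8497 bits.
Huffman merges: 3/25+4/25→7/25; 7/25+17/50→31/50; 19/50+31/50→1. L = 19/10 ≈ 1.9000.
Efficiency = H/L = 1.8497/1.9000 = 97.4%.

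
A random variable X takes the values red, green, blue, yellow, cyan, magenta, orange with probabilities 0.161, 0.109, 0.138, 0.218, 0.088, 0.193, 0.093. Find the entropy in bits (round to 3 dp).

H = −Σ pᵢ log₂ pᵢ.
−0.161·log₂(0.161) = 0.4242
−0.109·log₂(0.109) = 0.3485
−0.138·log₂(0.138) = 0.3943
−0.218·log₂(0.218) = 0.4791
−0.088·log₂(0.088) = 0.3086
−0.193·log₂(0.193) = 0.4581
−0.093·log₂(0.093) = 0.3187
Sum ≈ 2.7314 → 2.731 bits.

2.731 bits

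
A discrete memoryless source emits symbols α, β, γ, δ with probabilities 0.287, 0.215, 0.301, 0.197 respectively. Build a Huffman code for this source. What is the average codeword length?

Repeatedly combine the two least-probable nodes; the expected code length is the sum of the merged weights.
merge 197/1000 + 43/200 → 103/250
merge 287/1000 + 301/1000 → 147/250
merge 103/250 + 147/250 → 1
L = 103/250 + 147/250 + 1 = 2 bits/symbol.

2 bits/symbol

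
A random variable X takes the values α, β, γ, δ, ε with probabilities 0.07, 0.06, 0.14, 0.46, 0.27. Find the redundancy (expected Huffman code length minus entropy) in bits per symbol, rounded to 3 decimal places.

0.005 bits

Entropy H = −Σ p log₂ p ≈ 1.9346 bits.
Huffman merges: 3/50+7/100→13/100; 13/100+7/50→27/100; 27/100+27/100→27/50; 23/50+27/50→1. L = 97/50 ≈ 1.9400.
L − H = 1.9400 − 1.9346 = 0.005 bits.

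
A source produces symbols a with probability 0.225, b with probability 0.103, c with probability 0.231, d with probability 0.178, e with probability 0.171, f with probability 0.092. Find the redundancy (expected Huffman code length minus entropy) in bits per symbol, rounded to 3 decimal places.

0.038 bits

Entropy H = −Σ p log₂ p ≈ 2.5059 bits.
Huffman merges: 23/250+103/1000→39/200; 171/1000+89/500→349/1000; 39/200+9/40→21/50; 231/1000+349/1000→29/50; 21/50+29/50→1. L = 318/125 ≈ 2.5440.
L − H = 2.5440 − 2.5059 = 0.038 bits.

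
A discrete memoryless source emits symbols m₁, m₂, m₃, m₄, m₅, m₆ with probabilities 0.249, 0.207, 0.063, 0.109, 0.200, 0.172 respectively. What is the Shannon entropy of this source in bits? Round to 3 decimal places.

H = −Σ pᵢ log₂ pᵢ.
−0.249·log₂(0.249) = 0.4994
−0.207·log₂(0.207) = 0.4704
−0.063·log₂(0.063) = 0.2513
−0.109·log₂(0.109) = 0.3485
−0.200·log₂(0.200) = 0.4644
−0.172·log₂(0.172) = 0.4368
Sum ≈ 2.4708 → 2.471 bits.

2.471 bits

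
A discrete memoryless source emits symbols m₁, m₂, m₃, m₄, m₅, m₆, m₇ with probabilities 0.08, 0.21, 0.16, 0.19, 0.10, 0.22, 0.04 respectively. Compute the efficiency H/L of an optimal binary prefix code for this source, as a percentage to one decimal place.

Entropy H = −Σ p log₂ p ≈ 2.6411 bits.
Huffman merges: 1/25+2/25→3/25; 1/10+3/25→11/50; 4/25+19/100→7/20; 21/100+11/50→43/100; 11/50+7/20→57/100; 43/100+57/100→1. L = 269/100 ≈ 2.6900.
Efficiency = H/L = 2.6411/2.6900 = 98.2%.

98.2%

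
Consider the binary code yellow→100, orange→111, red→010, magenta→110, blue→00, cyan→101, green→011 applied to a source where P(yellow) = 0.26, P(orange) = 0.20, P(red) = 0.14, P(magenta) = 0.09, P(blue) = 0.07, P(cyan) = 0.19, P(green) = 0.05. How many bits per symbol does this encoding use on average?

L̄ = Σ pᵢ·ℓᵢ = 0.26·3 + 0.20·3 + 0.14·3 + 0.09·3 + 0.07·2 + 0.19·3 + 0.05·3 = 2.93 bits/symbol.

2.93 bits/symbol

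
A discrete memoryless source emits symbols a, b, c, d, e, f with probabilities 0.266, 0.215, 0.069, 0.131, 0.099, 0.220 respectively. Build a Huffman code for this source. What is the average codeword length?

Repeatedly combine the two least-probable nodes; the expected code length is the sum of the merged weights.
merge 69/1000 + 99/1000 → 21/125
merge 131/1000 + 21/125 → 299/1000
merge 43/200 + 11/50 → 87/200
merge 133/500 + 299/1000 → 113/200
merge 87/200 + 113/200 → 1
L = 21/125 + 299/1000 + 87/200 + 113/200 + 1 = 2467/1000 = 2.467 bits/symbol.

2.467 bits/symbol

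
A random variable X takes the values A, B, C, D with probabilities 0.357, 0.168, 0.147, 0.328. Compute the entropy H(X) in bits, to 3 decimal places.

H = −Σ pᵢ log₂ pᵢ.
−0.357·log₂(0.357) = 0.5305
−0.168·log₂(0.168) = 0.4323
−0.147·log₂(0.147) = 0.4066
−0.328·log₂(0.328) = 0.5275
Sum ≈ 1.8970 → 1.897 bits.

1.897 bits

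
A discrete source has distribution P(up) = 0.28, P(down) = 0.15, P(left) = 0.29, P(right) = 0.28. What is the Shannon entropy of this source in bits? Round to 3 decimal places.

1.957 bits

H = −Σ pᵢ log₂ pᵢ.
−0.28·log₂(0.28) = 0.5142
−0.15·log₂(0.15) = 0.4105
−0.29·log₂(0.29) = 0.5179
−0.28·log₂(0.28) = 0.5142
Sum ≈ 1.9569 → 1.957 bits.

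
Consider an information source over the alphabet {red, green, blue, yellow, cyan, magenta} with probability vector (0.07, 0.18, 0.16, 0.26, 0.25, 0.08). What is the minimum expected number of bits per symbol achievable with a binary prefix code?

Repeatedly combine the two least-probable nodes; the expected code length is the sum of the merged weights.
merge 7/100 + 2/25 → 3/20
merge 3/20 + 4/25 → 31/100
merge 9/50 + 1/4 → 43/100
merge 13/50 + 31/100 → 57/100
merge 43/100 + 57/100 → 1
L = 3/20 + 31/100 + 43/100 + 57/100 + 1 = 123/50 = 2.46 bits/symbol.

2.46 bits/symbol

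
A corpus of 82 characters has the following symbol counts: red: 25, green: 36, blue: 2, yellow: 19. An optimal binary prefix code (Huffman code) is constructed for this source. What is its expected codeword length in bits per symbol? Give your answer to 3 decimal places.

Probabilities are the counts divided by 82.
Repeatedly combine the two least-probable nodes; the expected code length is the sum of the merged weights.
merge 1/41 + 19/82 → 21/82
merge 21/82 + 25/82 → 23/41
merge 18/41 + 23/41 → 1
L = 21/82 + 23/41 + 1 = 149/82 ≈ 1.817 bits/symbol.

1.817 bits/symbol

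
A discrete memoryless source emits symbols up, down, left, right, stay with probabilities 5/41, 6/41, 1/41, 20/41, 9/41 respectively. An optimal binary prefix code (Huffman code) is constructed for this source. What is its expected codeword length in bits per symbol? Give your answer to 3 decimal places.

1.951 bits/symbol

Repeatedly combine the two least-probable nodes; the expected code length is the sum of the merged weights.
merge 1/41 + 5/41 → 6/41
merge 6/41 + 6/41 → 12/41
merge 9/41 + 12/41 → 21/41
merge 20/41 + 21/41 → 1
L = 6/41 + 12/41 + 21/41 + 1 = 80/41 ≈ 1.951 bits/symbol.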